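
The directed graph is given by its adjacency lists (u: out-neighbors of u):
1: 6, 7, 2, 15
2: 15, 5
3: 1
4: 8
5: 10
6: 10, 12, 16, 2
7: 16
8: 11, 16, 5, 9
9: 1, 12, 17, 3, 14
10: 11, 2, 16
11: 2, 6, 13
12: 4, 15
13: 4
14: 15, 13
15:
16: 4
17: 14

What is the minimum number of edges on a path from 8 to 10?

2

Level 0: 8
Level 1: 5, 9, 11, 16
Level 2: 1, 2, 3, 4, 6, 10, 12, 13, 14, 17
Level 3: 7, 15
10 first appears at level 2.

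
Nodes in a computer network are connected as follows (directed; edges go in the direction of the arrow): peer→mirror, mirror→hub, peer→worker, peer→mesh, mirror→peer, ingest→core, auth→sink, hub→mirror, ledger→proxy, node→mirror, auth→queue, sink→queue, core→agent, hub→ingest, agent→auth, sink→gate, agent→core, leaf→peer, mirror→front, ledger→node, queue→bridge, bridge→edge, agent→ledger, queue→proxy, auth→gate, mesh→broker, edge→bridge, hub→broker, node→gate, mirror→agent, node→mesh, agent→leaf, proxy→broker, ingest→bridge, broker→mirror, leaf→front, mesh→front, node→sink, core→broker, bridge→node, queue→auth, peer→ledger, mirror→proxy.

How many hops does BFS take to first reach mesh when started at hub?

Level 0: hub
Level 1: broker, ingest, mirror
Level 2: agent, bridge, core, front, peer, proxy
Level 3: auth, edge, leaf, ledger, mesh, node, worker
Level 4: gate, queue, sink
mesh first appears at level 3.

3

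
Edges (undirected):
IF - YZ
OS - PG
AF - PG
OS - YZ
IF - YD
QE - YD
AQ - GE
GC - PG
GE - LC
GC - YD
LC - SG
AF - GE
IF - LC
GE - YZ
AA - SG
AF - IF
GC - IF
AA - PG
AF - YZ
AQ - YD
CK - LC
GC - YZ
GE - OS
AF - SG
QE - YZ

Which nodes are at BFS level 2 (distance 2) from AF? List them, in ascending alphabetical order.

Level 0: AF
Level 1: GE, IF, PG, SG, YZ
Level 2: AA, AQ, GC, LC, OS, QE, YD
Level 3: CK

AA, AQ, GC, LC, OS, QE, YD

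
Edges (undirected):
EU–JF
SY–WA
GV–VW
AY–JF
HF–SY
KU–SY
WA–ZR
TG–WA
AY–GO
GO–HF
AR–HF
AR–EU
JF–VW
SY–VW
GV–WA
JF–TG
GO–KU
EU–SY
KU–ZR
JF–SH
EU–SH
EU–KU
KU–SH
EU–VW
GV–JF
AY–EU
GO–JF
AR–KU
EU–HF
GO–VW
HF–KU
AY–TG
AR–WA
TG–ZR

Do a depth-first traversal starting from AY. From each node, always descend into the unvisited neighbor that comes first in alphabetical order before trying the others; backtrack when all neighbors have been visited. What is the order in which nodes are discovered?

Visit AY
AY → EU
EU → AR
AR → HF
HF → GO
GO → JF
JF → GV
GV → VW
VW → SY
SY → KU
KU → SH
KU → ZR
ZR → TG
TG → WA

AY → EU → AR → HF → GO → JF → GV → VW → SY → KU → SH → ZR → TG → WA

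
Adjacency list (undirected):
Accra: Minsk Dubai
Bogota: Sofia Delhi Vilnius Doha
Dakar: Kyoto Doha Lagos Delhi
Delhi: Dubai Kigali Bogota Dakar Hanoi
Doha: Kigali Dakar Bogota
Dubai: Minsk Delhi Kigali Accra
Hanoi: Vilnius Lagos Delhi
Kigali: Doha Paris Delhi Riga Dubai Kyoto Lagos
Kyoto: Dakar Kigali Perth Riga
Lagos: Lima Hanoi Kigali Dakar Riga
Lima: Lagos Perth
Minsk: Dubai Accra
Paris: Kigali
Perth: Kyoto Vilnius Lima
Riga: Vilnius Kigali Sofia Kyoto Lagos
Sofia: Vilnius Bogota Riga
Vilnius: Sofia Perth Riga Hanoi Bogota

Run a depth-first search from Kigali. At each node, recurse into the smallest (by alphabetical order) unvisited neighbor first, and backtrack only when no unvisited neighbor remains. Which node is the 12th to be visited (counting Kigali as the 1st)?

Riga

Visit Kigali
Kigali → Delhi
Delhi → Bogota
Bogota → Doha
Doha → Dakar
Dakar → Kyoto
Kyoto → Perth
Perth → Lima
Lima → Lagos
Lagos → Hanoi
Hanoi → Vilnius
Vilnius → Riga
Riga → Sofia
Delhi → Dubai
Dubai → Accra
Accra → Minsk
Kigali → Paris

Visit order: Kigali, Delhi, Bogota, Doha, Dakar, Kyoto, Perth, Lima, Lagos, Hanoi, Vilnius, Riga, Sofia, Dubai, Accra, Minsk, Paris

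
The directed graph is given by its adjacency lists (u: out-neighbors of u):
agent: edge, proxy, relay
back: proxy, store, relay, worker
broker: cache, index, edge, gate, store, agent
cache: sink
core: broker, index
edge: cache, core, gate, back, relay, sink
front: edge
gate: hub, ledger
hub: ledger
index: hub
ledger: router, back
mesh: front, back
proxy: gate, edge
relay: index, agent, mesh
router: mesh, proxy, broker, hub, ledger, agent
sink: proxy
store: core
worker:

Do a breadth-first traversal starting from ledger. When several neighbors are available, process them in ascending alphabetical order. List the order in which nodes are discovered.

Visit ledger; enqueue back, router → queue [back, router]
Visit back; enqueue proxy, relay, store, worker → queue [router, proxy, relay, store, worker]
Visit router; enqueue agent, broker, hub, mesh → queue [proxy, relay, store, worker, agent, broker, hub, mesh]
Visit proxy; enqueue edge, gate → queue [relay, store, worker, agent, broker, hub, mesh, edge, gate]
Visit relay; enqueue index → queue [store, worker, agent, broker, hub, mesh, edge, gate, index]
Visit store; enqueue core → queue [worker, agent, broker, hub, mesh, edge, gate, index, core]
Visit worker → queue [agent, broker, hub, mesh, edge, gate, index, core]
Visit agent → queue [broker, hub, mesh, edge, gate, index, core]
Visit broker; enqueue cache → queue [hub, mesh, edge, gate, index, core, cache]
Visit hub → queue [mesh, edge, gate, index, core, cache]
Visit mesh; enqueue front → queue [edge, gate, index, core, cache, front]
Visit edge; enqueue sink → queue [gate, index, core, cache, front, sink]
Visit gate → queue [index, core, cache, front, sink]
Visit index → queue [core, cache, front, sink]
Visit core → queue [cache, front, sink]
Visit cache → queue [front, sink]
Visit front → queue [sink]
Visit sink → queue []

ledger, back, router, proxy, relay, store, worker, agent, broker, hub, mesh, edge, gate, index, core, cache, front, sink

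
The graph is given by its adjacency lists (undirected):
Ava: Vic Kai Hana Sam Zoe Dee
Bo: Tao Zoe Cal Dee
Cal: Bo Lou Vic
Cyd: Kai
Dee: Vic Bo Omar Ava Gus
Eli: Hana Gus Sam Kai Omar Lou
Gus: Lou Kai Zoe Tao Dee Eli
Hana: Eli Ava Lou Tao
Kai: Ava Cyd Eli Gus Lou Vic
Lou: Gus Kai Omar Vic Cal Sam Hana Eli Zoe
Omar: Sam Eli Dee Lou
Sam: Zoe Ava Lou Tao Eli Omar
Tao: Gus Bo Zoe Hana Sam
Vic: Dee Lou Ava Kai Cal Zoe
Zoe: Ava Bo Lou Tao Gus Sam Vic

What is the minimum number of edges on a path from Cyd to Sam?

3

Level 0: Cyd
Level 1: Kai
Level 2: Ava, Eli, Gus, Lou, Vic
Level 3: Cal, Dee, Hana, Omar, Sam, Tao, Zoe
Level 4: Bo
Sam first appears at level 3.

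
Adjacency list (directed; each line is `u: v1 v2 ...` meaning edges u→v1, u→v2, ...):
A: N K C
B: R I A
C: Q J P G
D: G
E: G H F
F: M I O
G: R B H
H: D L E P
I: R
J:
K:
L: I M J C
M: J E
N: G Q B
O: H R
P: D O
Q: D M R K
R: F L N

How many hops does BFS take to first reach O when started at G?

3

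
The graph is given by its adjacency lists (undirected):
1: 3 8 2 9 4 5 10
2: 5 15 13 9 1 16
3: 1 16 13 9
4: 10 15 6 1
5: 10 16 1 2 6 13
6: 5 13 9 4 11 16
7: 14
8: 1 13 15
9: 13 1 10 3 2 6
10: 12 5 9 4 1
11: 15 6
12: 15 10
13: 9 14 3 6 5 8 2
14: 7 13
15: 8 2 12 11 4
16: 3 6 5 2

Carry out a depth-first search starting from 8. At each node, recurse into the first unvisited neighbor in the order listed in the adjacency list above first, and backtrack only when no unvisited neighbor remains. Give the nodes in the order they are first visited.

8, 1, 3, 16, 6, 5, 10, 12, 15, 2, 13, 9, 14, 7, 11, 4

Visit 8
8 → 1
1 → 3
3 → 16
16 → 6
6 → 5
5 → 10
10 → 12
12 → 15
15 → 2
2 → 13
13 → 9
13 → 14
14 → 7
15 → 11
15 → 4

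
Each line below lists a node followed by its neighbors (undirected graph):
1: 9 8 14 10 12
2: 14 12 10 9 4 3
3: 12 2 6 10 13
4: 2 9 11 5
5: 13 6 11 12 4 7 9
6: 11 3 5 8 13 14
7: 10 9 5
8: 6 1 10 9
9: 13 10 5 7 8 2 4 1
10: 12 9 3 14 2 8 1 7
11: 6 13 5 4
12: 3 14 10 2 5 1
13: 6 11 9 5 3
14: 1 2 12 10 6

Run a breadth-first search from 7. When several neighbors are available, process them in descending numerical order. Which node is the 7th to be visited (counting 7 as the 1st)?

Visit 7; enqueue 10, 9, 5 → queue [10, 9, 5]
Visit 10; enqueue 14, 12, 8, 3, 2, 1 → queue [9, 5, 14, 12, 8, 3, 2, 1]
Visit 9; enqueue 13, 4 → queue [5, 14, 12, 8, 3, 2, 1, 13, 4]
Visit 5; enqueue 11, 6 → queue [14, 12, 8, 3, 2, 1, 13, 4, 11, 6]
Visit 14 → queue [12, 8, 3, 2, 1, 13, 4, 11, 6]
Visit 12 → queue [8, 3, 2, 1, 13, 4, 11, 6]
Visit 8 → queue [3, 2, 1, 13, 4, 11, 6]
Visit 3 → queue [2, 1, 13, 4, 11, 6]
Visit 2 → queue [1, 13, 4, 11, 6]
Visit 1 → queue [13, 4, 11, 6]
Visit 13 → queue [4, 11, 6]
Visit 4 → queue [11, 6]
Visit 11 → queue [6]
Visit 6 → queue []

Visit order: 7, 10, 9, 5, 14, 12, 8, 3, 2, 1, 13, 4, 11, 6

8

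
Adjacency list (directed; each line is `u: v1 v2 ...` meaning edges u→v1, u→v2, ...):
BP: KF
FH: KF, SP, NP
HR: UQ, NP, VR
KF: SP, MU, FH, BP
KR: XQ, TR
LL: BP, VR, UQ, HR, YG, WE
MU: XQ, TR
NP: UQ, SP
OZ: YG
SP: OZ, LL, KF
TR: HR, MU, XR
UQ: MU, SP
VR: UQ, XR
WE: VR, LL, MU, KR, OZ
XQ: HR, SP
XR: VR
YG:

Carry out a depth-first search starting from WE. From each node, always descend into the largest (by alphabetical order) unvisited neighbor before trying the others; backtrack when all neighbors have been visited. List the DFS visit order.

Visit WE
WE → VR
VR → XR
VR → UQ
UQ → SP
SP → OZ
OZ → YG
SP → LL
LL → HR
HR → NP
LL → BP
BP → KF
KF → MU
MU → XQ
MU → TR
KF → FH
WE → KR

WE VR XR UQ SP OZ YG LL HR NP BP KF MU XQ TR FH KR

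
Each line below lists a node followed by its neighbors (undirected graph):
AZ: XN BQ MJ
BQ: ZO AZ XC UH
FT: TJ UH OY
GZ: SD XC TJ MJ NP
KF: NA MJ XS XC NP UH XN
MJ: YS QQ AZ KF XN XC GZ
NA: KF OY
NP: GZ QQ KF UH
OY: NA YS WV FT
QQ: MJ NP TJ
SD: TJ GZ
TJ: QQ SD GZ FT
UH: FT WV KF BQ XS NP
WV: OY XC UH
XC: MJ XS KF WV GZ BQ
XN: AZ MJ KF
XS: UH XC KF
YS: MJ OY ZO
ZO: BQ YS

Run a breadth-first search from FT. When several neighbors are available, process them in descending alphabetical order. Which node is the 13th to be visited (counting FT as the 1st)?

Visit FT; enqueue UH, TJ, OY → queue [UH, TJ, OY]
Visit UH; enqueue XS, WV, NP, KF, BQ → queue [TJ, OY, XS, WV, NP, KF, BQ]
Visit TJ; enqueue SD, QQ, GZ → queue [OY, XS, WV, NP, KF, BQ, SD, QQ, GZ]
Visit OY; enqueue YS, NA → queue [XS, WV, NP, KF, BQ, SD, QQ, GZ, YS, NA]
Visit XS; enqueue XC → queue [WV, NP, KF, BQ, SD, QQ, GZ, YS, NA, XC]
Visit WV → queue [NP, KF, BQ, SD, QQ, GZ, YS, NA, XC]
Visit NP → queue [KF, BQ, SD, QQ, GZ, YS, NA, XC]
Visit KF; enqueue XN, MJ → queue [BQ, SD, QQ, GZ, YS, NA, XC, XN, MJ]
Visit BQ; enqueue ZO, AZ → queue [SD, QQ, GZ, YS, NA, XC, XN, MJ, ZO, AZ]
Visit SD → queue [QQ, GZ, YS, NA, XC, XN, MJ, ZO, AZ]
Visit QQ → queue [GZ, YS, NA, XC, XN, MJ, ZO, AZ]
Visit GZ → queue [YS, NA, XC, XN, MJ, ZO, AZ]
Visit YS → queue [NA, XC, XN, MJ, ZO, AZ]
Visit NA → queue [XC, XN, MJ, ZO, AZ]
Visit XC → queue [XN, MJ, ZO, AZ]
Visit XN → queue [MJ, ZO, AZ]
Visit MJ → queue [ZO, AZ]
Visit ZO → queue [AZ]
Visit AZ → queue []

Visit order: FT, UH, TJ, OY, XS, WV, NP, KF, BQ, SD, QQ, GZ, YS, NA, XC, XN, MJ, ZO, AZ

YS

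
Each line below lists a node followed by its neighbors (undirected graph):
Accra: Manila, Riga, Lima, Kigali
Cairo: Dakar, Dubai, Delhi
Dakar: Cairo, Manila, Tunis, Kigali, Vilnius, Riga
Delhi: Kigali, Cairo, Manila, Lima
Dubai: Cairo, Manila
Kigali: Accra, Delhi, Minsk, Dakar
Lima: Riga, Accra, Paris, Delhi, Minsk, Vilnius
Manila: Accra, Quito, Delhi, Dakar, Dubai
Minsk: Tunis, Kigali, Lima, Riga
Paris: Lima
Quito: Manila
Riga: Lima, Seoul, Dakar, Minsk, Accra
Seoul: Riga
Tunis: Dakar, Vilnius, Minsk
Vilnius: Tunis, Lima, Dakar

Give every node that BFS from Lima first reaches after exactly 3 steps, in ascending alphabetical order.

Dubai, Quito

Level 0: Lima
Level 1: Accra, Delhi, Minsk, Paris, Riga, Vilnius
Level 2: Cairo, Dakar, Kigali, Manila, Seoul, Tunis
Level 3: Dubai, Quito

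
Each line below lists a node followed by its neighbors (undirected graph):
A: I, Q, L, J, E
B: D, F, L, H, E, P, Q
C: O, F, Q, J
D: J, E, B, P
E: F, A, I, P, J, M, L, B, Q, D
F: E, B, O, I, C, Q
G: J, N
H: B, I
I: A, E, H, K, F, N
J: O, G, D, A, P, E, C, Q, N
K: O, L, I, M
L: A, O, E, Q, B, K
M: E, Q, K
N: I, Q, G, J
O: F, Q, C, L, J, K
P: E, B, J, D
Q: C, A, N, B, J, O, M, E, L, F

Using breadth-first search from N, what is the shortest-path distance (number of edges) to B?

2

Level 0: N
Level 1: G, I, J, Q
Level 2: A, B, C, D, E, F, H, K, L, M, O, P
B first appears at level 2.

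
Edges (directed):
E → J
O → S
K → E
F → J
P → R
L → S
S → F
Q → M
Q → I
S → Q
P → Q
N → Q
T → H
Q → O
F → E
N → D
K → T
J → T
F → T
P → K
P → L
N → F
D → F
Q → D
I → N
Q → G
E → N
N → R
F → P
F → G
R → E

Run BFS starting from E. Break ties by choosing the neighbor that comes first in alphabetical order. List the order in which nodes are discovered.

E → J → N → T → D → F → Q → R → H → G → P → I → M → O → K → L → S

Visit E; enqueue J, N → queue [J, N]
Visit J; enqueue T → queue [N, T]
Visit N; enqueue D, F, Q, R → queue [T, D, F, Q, R]
Visit T; enqueue H → queue [D, F, Q, R, H]
Visit D → queue [F, Q, R, H]
Visit F; enqueue G, P → queue [Q, R, H, G, P]
Visit Q; enqueue I, M, O → queue [R, H, G, P, I, M, O]
Visit R → queue [H, G, P, I, M, O]
Visit H → queue [G, P, I, M, O]
Visit G → queue [P, I, M, O]
Visit P; enqueue K, L → queue [I, M, O, K, L]
Visit I → queue [M, O, K, L]
Visit M → queue [O, K, L]
Visit O; enqueue S → queue [K, L, S]
Visit K → queue [L, S]
Visit L → queue [S]
Visit S → queue []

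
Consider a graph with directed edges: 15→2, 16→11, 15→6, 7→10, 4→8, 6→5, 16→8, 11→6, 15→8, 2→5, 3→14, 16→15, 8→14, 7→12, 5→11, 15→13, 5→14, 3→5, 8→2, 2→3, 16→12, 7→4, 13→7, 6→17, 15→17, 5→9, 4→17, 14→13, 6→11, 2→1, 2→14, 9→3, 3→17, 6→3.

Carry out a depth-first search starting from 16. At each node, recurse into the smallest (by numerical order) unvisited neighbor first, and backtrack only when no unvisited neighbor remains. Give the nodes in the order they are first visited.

Visit 16
16 → 8
8 → 2
2 → 1
2 → 3
3 → 5
5 → 9
5 → 11
11 → 6
6 → 17
5 → 14
14 → 13
13 → 7
7 → 4
7 → 10
7 → 12
16 → 15

16 → 8 → 2 → 1 → 3 → 5 → 9 → 11 → 6 → 17 → 14 → 13 → 7 → 4 → 10 → 12 → 15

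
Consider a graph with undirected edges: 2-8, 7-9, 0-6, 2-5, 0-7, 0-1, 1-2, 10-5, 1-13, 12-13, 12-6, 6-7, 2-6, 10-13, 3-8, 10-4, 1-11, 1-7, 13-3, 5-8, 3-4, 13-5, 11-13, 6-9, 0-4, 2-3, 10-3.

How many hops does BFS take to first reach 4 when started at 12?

Level 0: 12
Level 1: 6, 13
Level 2: 0, 1, 2, 3, 5, 7, 9, 10, 11
Level 3: 4, 8
4 first appears at level 3.

3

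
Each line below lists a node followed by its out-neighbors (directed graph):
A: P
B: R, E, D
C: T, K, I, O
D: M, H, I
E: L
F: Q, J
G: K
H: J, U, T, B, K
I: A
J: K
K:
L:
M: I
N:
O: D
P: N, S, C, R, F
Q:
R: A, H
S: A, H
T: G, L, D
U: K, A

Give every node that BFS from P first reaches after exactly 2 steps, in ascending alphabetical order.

Level 0: P
Level 1: C, F, N, R, S
Level 2: A, H, I, J, K, O, Q, T
Level 3: B, D, G, L, U
Level 4: E, M

A, H, I, J, K, O, Q, T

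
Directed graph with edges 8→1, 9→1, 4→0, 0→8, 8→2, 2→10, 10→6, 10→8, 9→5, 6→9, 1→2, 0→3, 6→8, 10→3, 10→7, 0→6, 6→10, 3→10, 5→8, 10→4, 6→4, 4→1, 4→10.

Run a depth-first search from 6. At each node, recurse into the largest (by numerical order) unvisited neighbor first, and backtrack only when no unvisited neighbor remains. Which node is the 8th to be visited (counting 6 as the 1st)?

Visit 6
6 → 10
10 → 8
8 → 2
8 → 1
10 → 7
10 → 4
4 → 0
0 → 3
6 → 9
9 → 5

Visit order: 6, 10, 8, 2, 1, 7, 4, 0, 3, 9, 5

0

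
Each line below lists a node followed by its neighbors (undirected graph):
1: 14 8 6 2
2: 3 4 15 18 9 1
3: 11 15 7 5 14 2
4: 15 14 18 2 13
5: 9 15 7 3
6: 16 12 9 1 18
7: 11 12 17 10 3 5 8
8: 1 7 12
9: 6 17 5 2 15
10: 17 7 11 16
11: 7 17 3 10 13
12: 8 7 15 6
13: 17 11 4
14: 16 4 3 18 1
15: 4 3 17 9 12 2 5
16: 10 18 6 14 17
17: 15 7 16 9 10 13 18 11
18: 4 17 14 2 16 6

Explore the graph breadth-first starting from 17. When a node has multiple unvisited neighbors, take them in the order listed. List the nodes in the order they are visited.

17 15 7 16 9 10 13 18 11 4 3 12 2 5 8 6 14 1

Visit 17; enqueue 15, 7, 16, 9, 10, 13, 18, 11 → queue [15, 7, 16, 9, 10, 13, 18, 11]
Visit 15; enqueue 4, 3, 12, 2, 5 → queue [7, 16, 9, 10, 13, 18, 11, 4, 3, 12, 2, 5]
Visit 7; enqueue 8 → queue [16, 9, 10, 13, 18, 11, 4, 3, 12, 2, 5, 8]
Visit 16; enqueue 6, 14 → queue [9, 10, 13, 18, 11, 4, 3, 12, 2, 5, 8, 6, 14]
Visit 9 → queue [10, 13, 18, 11, 4, 3, 12, 2, 5, 8, 6, 14]
Visit 10 → queue [13, 18, 11, 4, 3, 12, 2, 5, 8, 6, 14]
Visit 13 → queue [18, 11, 4, 3, 12, 2, 5, 8, 6, 14]
Visit 18 → queue [11, 4, 3, 12, 2, 5, 8, 6, 14]
Visit 11 → queue [4, 3, 12, 2, 5, 8, 6, 14]
Visit 4 → queue [3, 12, 2, 5, 8, 6, 14]
Visit 3 → queue [12, 2, 5, 8, 6, 14]
Visit 12 → queue [2, 5, 8, 6, 14]
Visit 2; enqueue 1 → queue [5, 8, 6, 14, 1]
Visit 5 → queue [8, 6, 14, 1]
Visit 8 → queue [6, 14, 1]
Visit 6 → queue [14, 1]
Visit 14 → queue [1]
Visit 1 → queue []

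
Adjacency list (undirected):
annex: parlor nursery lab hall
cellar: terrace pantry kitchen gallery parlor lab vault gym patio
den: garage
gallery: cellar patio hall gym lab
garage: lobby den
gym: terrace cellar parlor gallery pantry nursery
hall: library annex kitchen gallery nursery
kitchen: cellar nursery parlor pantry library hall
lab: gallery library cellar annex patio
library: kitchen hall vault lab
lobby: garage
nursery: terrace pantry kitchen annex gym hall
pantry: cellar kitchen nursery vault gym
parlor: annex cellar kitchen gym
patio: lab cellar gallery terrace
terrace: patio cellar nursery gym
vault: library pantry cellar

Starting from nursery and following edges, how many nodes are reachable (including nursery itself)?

BFS from nursery visits: nursery, terrace, pantry, kitchen, annex, gym, hall, patio, cellar, vault, parlor, library, lab, gallery
Reachable nodes: 14 of 17 total.

14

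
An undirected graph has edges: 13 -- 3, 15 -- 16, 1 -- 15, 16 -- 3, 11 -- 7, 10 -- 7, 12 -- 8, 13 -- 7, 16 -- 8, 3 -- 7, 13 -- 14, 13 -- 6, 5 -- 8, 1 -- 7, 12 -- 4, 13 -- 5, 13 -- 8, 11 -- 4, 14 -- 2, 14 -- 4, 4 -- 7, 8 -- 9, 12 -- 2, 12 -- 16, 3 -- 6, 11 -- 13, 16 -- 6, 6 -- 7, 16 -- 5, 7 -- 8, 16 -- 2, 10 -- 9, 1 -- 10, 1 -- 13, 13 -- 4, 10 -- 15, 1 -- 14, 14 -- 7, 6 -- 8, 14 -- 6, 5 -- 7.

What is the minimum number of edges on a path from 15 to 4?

3

Level 0: 15
Level 1: 1, 10, 16
Level 2: 2, 3, 5, 6, 7, 8, 9, 12, 13, 14
Level 3: 4, 11
4 first appears at level 3.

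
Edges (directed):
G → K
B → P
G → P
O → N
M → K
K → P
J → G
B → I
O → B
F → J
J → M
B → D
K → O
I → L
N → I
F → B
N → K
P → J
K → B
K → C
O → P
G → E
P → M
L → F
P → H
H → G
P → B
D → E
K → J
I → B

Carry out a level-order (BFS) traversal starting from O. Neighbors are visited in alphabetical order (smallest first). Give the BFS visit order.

O B N P D I K H J M E L C G F

Visit O; enqueue B, N, P → queue [B, N, P]
Visit B; enqueue D, I → queue [N, P, D, I]
Visit N; enqueue K → queue [P, D, I, K]
Visit P; enqueue H, J, M → queue [D, I, K, H, J, M]
Visit D; enqueue E → queue [I, K, H, J, M, E]
Visit I; enqueue L → queue [K, H, J, M, E, L]
Visit K; enqueue C → queue [H, J, M, E, L, C]
Visit H; enqueue G → queue [J, M, E, L, C, G]
Visit J → queue [M, E, L, C, G]
Visit M → queue [E, L, C, G]
Visit E → queue [L, C, G]
Visit L; enqueue F → queue [C, G, F]
Visit C → queue [G, F]
Visit G → queue [F]
Visit F → queue []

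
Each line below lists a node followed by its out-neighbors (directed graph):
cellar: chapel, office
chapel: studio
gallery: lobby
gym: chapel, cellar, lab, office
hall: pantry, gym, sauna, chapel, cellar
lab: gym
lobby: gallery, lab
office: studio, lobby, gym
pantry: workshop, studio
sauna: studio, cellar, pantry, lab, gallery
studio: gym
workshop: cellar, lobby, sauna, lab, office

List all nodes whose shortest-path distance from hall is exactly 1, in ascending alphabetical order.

cellar, chapel, gym, pantry, sauna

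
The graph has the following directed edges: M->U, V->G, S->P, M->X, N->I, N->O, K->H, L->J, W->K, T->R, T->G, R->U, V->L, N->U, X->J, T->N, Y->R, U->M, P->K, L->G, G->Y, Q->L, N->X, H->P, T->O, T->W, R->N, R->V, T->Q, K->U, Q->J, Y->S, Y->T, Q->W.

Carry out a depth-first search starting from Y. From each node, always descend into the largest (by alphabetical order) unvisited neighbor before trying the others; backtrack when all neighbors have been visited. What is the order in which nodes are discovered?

Y → T → W → K → U → M → X → J → H → P → R → V → L → G → N → O → I → Q → S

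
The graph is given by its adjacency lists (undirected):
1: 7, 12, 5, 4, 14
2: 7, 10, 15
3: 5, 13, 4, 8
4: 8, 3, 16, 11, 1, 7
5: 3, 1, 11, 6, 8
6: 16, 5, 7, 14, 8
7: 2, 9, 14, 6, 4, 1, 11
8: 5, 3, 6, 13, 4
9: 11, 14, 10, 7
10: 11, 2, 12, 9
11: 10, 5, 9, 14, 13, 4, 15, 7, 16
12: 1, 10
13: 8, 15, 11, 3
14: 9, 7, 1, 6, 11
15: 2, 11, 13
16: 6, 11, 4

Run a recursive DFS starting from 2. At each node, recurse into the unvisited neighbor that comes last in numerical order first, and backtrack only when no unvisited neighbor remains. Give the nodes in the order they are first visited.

2, 15, 13, 11, 16, 6, 14, 9, 10, 12, 1, 7, 4, 8, 5, 3

Visit 2
2 → 15
15 → 13
13 → 11
11 → 16
16 → 6
6 → 14
14 → 9
9 → 10
10 → 12
12 → 1
1 → 7
7 → 4
4 → 8
8 → 5
5 → 3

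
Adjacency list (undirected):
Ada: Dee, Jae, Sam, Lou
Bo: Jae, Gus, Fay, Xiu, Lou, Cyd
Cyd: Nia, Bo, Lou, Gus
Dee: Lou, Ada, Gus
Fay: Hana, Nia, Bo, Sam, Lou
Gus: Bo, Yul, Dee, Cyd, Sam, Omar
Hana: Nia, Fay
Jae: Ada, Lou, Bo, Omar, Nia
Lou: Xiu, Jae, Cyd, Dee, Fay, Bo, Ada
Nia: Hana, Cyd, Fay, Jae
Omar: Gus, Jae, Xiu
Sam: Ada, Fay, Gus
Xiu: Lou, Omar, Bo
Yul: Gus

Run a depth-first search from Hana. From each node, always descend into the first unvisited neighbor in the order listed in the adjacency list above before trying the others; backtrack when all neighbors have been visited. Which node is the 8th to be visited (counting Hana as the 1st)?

Visit Hana
Hana → Nia
Nia → Cyd
Cyd → Bo
Bo → Jae
Jae → Ada
Ada → Dee
Dee → Lou
Lou → Xiu
Xiu → Omar
Omar → Gus
Gus → Yul
Gus → Sam
Sam → Fay

Visit order: Hana, Nia, Cyd, Bo, Jae, Ada, Dee, Lou, Xiu, Omar, Gus, Yul, Sam, Fay

Lou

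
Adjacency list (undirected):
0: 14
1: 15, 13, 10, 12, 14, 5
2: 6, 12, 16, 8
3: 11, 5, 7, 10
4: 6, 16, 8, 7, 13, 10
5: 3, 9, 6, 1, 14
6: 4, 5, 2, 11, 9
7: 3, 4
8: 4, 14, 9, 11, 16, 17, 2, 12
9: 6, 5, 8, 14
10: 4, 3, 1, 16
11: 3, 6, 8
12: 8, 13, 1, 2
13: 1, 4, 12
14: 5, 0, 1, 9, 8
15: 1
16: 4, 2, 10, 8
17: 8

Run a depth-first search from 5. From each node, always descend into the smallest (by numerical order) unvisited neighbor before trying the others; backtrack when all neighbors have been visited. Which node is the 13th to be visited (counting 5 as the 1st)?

11

Visit 5
5 → 1
1 → 10
10 → 3
3 → 7
7 → 4
4 → 6
6 → 2
2 → 8
8 → 9
9 → 14
14 → 0
8 → 11
8 → 12
12 → 13
8 → 16
8 → 17
1 → 15

Visit order: 5, 1, 10, 3, 7, 4, 6, 2, 8, 9, 14, 0, 11, 12, 13, 16, 17, 15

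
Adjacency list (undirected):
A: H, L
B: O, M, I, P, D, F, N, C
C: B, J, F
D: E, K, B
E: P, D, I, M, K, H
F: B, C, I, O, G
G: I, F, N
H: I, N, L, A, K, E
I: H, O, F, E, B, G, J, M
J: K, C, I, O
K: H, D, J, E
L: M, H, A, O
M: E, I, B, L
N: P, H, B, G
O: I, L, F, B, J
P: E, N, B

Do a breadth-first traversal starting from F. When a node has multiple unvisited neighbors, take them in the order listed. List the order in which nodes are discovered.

Visit F; enqueue B, C, I, O, G → queue [B, C, I, O, G]
Visit B; enqueue M, P, D, N → queue [C, I, O, G, M, P, D, N]
Visit C; enqueue J → queue [I, O, G, M, P, D, N, J]
Visit I; enqueue H, E → queue [O, G, M, P, D, N, J, H, E]
Visit O; enqueue L → queue [G, M, P, D, N, J, H, E, L]
Visit G → queue [M, P, D, N, J, H, E, L]
Visit M → queue [P, D, N, J, H, E, L]
Visit P → queue [D, N, J, H, E, L]
Visit D; enqueue K → queue [N, J, H, E, L, K]
Visit N → queue [J, H, E, L, K]
Visit J → queue [H, E, L, K]
Visit H; enqueue A → queue [E, L, K, A]
Visit E → queue [L, K, A]
Visit L → queue [K, A]
Visit K → queue [A]
Visit A → queue []

F → B → C → I → O → G → M → P → D → N → J → H → E → L → K → A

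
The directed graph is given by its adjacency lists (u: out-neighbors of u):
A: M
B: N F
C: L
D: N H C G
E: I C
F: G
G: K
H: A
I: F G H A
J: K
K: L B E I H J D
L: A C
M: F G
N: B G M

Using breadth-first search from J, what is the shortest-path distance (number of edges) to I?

Level 0: J
Level 1: K
Level 2: B, D, E, H, I, L
Level 3: A, C, F, G, N
Level 4: M
I first appears at level 2.

2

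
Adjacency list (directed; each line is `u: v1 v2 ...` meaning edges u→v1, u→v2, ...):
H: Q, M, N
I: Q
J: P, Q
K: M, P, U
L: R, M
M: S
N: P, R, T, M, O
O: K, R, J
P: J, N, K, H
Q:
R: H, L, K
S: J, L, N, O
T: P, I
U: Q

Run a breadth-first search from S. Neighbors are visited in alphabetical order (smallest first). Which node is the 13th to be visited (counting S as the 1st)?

I

Visit S; enqueue J, L, N, O → queue [J, L, N, O]
Visit J; enqueue P, Q → queue [L, N, O, P, Q]
Visit L; enqueue M, R → queue [N, O, P, Q, M, R]
Visit N; enqueue T → queue [O, P, Q, M, R, T]
Visit O; enqueue K → queue [P, Q, M, R, T, K]
Visit P; enqueue H → queue [Q, M, R, T, K, H]
Visit Q → queue [M, R, T, K, H]
Visit M → queue [R, T, K, H]
Visit R → queue [T, K, H]
Visit T; enqueue I → queue [K, H, I]
Visit K; enqueue U → queue [H, I, U]
Visit H → queue [I, U]
Visit I → queue [U]
Visit U → queue []

Visit order: S, J, L, N, O, P, Q, M, R, T, K, H, I, U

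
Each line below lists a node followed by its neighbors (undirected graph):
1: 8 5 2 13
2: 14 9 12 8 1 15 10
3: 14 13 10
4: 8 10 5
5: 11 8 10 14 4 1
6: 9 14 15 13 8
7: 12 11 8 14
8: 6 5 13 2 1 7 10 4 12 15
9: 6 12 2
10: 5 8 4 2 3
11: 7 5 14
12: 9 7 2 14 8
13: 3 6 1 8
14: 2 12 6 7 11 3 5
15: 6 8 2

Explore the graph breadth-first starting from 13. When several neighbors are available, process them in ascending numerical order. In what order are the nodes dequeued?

Visit 13; enqueue 1, 3, 6, 8 → queue [1, 3, 6, 8]
Visit 1; enqueue 2, 5 → queue [3, 6, 8, 2, 5]
Visit 3; enqueue 10, 14 → queue [6, 8, 2, 5, 10, 14]
Visit 6; enqueue 9, 15 → queue [8, 2, 5, 10, 14, 9, 15]
Visit 8; enqueue 4, 7, 12 → queue [2, 5, 10, 14, 9, 15, 4, 7, 12]
Visit 2 → queue [5, 10, 14, 9, 15, 4, 7, 12]
Visit 5; enqueue 11 → queue [10, 14, 9, 15, 4, 7, 12, 11]
Visit 10 → queue [14, 9, 15, 4, 7, 12, 11]
Visit 14 → queue [9, 15, 4, 7, 12, 11]
Visit 9 → queue [15, 4, 7, 12, 11]
Visit 15 → queue [4, 7, 12, 11]
Visit 4 → queue [7, 12, 11]
Visit 7 → queue [12, 11]
Visit 12 → queue [11]
Visit 11 → queue []

13 → 1 → 3 → 6 → 8 → 2 → 5 → 10 → 14 → 9 → 15 → 4 → 7 → 12 → 11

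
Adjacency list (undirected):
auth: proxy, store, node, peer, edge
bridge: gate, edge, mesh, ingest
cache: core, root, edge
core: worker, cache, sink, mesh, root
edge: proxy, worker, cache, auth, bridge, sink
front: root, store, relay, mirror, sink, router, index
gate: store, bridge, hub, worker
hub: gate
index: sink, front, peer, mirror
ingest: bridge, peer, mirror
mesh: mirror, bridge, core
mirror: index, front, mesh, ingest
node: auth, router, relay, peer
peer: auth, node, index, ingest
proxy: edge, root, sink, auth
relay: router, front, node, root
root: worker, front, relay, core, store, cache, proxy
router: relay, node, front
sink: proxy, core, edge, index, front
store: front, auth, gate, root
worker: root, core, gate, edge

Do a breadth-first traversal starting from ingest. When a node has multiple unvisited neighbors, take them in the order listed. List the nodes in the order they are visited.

Visit ingest; enqueue bridge, peer, mirror → queue [bridge, peer, mirror]
Visit bridge; enqueue gate, edge, mesh → queue [peer, mirror, gate, edge, mesh]
Visit peer; enqueue auth, node, index → queue [mirror, gate, edge, mesh, auth, node, index]
Visit mirror; enqueue front → queue [gate, edge, mesh, auth, node, index, front]
Visit gate; enqueue store, hub, worker → queue [edge, mesh, auth, node, index, front, store, hub, worker]
Visit edge; enqueue proxy, cache, sink → queue [mesh, auth, node, index, front, store, hub, worker, proxy, cache, sink]
Visit mesh; enqueue core → queue [auth, node, index, front, store, hub, worker, proxy, cache, sink, core]
Visit auth → queue [node, index, front, store, hub, worker, proxy, cache, sink, core]
Visit node; enqueue router, relay → queue [index, front, store, hub, worker, proxy, cache, sink, core, router, relay]
Visit index → queue [front, store, hub, worker, proxy, cache, sink, core, router, relay]
Visit front; enqueue root → queue [store, hub, worker, proxy, cache, sink, core, router, relay, root]
Visit store → queue [hub, worker, proxy, cache, sink, core, router, relay, root]
Visit hub → queue [worker, proxy, cache, sink, core, router, relay, root]
Visit worker → queue [proxy, cache, sink, core, router, relay, root]
Visit proxy → queue [cache, sink, core, router, relay, root]
Visit cache → queue [sink, core, router, relay, root]
Visit sink → queue [core, router, relay, root]
Visit core → queue [router, relay, root]
Visit router → queue [relay, root]
Visit relay → queue [root]
Visit root → queue []

ingest, bridge, peer, mirror, gate, edge, mesh, auth, node, index, front, store, hub, worker, proxy, cache, sink, core, router, relay, root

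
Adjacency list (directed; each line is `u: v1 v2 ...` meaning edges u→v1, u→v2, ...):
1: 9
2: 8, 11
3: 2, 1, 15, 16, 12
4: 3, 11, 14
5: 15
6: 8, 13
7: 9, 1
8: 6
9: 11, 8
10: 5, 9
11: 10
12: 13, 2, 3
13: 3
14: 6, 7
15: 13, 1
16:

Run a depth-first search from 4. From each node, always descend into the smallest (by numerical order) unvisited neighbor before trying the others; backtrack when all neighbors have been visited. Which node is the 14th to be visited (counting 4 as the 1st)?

Visit 4
4 → 3
3 → 1
1 → 9
9 → 8
8 → 6
6 → 13
9 → 11
11 → 10
10 → 5
5 → 15
3 → 2
3 → 12
3 → 16
4 → 14
14 → 7

Visit order: 4, 3, 1, 9, 8, 6, 13, 11, 10, 5, 15, 2, 12, 16, 14, 7

16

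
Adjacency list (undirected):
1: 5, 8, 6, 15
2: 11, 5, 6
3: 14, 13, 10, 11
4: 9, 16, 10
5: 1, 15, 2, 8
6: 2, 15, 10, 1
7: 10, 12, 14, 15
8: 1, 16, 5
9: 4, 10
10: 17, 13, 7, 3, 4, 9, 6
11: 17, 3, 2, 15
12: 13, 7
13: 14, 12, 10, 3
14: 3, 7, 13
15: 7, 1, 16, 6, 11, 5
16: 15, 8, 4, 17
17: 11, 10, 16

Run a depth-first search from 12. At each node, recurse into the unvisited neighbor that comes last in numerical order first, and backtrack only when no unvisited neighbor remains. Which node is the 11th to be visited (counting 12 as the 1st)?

Visit 12
12 → 13
13 → 14
14 → 7
7 → 15
15 → 16
16 → 17
17 → 11
11 → 3
3 → 10
10 → 9
9 → 4
10 → 6
6 → 2
2 → 5
5 → 8
8 → 1

Visit order: 12, 13, 14, 7, 15, 16, 17, 11, 3, 10, 9, 4, 6, 2, 5, 8, 1

9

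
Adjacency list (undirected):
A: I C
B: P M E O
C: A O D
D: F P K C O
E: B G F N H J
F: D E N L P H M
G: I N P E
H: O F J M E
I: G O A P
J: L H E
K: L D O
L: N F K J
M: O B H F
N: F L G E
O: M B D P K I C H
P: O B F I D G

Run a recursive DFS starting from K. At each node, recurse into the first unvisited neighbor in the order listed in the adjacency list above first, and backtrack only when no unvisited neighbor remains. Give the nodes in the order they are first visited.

K -> L -> N -> F -> D -> P -> O -> M -> B -> E -> G -> I -> A -> C -> H -> J

Visit K
K → L
L → N
N → F
F → D
D → P
P → O
O → M
M → B
B → E
E → G
G → I
I → A
A → C
E → H
H → J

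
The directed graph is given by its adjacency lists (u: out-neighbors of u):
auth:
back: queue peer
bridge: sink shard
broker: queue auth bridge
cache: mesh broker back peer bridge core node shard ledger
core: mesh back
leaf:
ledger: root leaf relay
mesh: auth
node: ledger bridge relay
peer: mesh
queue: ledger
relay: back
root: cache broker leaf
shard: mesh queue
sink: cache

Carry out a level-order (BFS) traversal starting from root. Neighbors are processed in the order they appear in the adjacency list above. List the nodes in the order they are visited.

Visit root; enqueue cache, broker, leaf → queue [cache, broker, leaf]
Visit cache; enqueue mesh, back, peer, bridge, core, node, shard, ledger → queue [broker, leaf, mesh, back, peer, bridge, core, node, shard, ledger]
Visit broker; enqueue queue, auth → queue [leaf, mesh, back, peer, bridge, core, node, shard, ledger, queue, auth]
Visit leaf → queue [mesh, back, peer, bridge, core, node, shard, ledger, queue, auth]
Visit mesh → queue [back, peer, bridge, core, node, shard, ledger, queue, auth]
Visit back → queue [peer, bridge, core, node, shard, ledger, queue, auth]
Visit peer → queue [bridge, core, node, shard, ledger, queue, auth]
Visit bridge; enqueue sink → queue [core, node, shard, ledger, queue, auth, sink]
Visit core → queue [node, shard, ledger, queue, auth, sink]
Visit node; enqueue relay → queue [shard, ledger, queue, auth, sink, relay]
Visit shard → queue [ledger, queue, auth, sink, relay]
Visit ledger → queue [queue, auth, sink, relay]
Visit queue → queue [auth, sink, relay]
Visit auth → queue [sink, relay]
Visit sink → queue [relay]
Visit relay → queue []

root → cache → broker → leaf → mesh → back → peer → bridge → core → node → shard → ledger → queue → auth → sink → relay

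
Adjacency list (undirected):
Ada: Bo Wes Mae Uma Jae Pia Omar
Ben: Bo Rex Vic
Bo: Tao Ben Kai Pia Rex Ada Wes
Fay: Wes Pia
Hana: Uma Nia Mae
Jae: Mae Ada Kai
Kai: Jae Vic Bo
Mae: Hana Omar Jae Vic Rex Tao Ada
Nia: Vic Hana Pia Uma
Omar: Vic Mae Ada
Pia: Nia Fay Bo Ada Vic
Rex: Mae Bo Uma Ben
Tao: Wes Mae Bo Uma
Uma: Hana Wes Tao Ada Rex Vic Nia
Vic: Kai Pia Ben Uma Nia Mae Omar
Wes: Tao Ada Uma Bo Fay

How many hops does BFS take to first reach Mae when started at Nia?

Level 0: Nia
Level 1: Hana, Pia, Uma, Vic
Level 2: Ada, Ben, Bo, Fay, Kai, Mae, Omar, Rex, Tao, Wes
Level 3: Jae
Mae first appears at level 2.

2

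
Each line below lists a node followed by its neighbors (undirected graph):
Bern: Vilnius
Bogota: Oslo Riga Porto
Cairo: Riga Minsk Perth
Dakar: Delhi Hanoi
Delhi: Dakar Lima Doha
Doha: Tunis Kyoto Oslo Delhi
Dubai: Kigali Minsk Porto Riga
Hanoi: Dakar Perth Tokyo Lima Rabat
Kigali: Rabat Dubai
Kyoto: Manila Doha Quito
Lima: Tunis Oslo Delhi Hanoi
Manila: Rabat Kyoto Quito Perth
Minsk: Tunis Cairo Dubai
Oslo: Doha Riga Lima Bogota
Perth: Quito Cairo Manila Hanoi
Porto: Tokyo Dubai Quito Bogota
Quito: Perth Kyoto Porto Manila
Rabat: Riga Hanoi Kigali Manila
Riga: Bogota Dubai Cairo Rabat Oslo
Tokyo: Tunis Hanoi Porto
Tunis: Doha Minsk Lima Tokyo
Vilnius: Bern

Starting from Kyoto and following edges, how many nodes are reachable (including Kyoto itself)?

BFS from Kyoto visits: Kyoto, Doha, Manila, Quito, Delhi, Oslo, Tunis, Perth, Rabat, Porto, Dakar, Lima, Bogota, Riga, Minsk, Tokyo, Cairo, Hanoi, Kigali, Dubai
Reachable nodes: 20 of 22 total.

20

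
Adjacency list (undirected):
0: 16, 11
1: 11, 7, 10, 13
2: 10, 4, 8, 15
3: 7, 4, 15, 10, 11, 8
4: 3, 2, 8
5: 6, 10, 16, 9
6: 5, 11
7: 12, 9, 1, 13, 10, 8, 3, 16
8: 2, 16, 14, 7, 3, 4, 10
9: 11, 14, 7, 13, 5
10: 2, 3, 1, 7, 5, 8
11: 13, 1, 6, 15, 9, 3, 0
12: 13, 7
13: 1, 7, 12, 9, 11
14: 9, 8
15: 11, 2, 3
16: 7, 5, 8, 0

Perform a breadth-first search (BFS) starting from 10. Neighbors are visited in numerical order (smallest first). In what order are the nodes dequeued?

Visit 10; enqueue 1, 2, 3, 5, 7, 8 → queue [1, 2, 3, 5, 7, 8]
Visit 1; enqueue 11, 13 → queue [2, 3, 5, 7, 8, 11, 13]
Visit 2; enqueue 4, 15 → queue [3, 5, 7, 8, 11, 13, 4, 15]
Visit 3 → queue [5, 7, 8, 11, 13, 4, 15]
Visit 5; enqueue 6, 9, 16 → queue [7, 8, 11, 13, 4, 15, 6, 9, 16]
Visit 7; enqueue 12 → queue [8, 11, 13, 4, 15, 6, 9, 16, 12]
Visit 8; enqueue 14 → queue [11, 13, 4, 15, 6, 9, 16, 12, 14]
Visit 11; enqueue 0 → queue [13, 4, 15, 6, 9, 16, 12, 14, 0]
Visit 13 → queue [4, 15, 6, 9, 16, 12, 14, 0]
Visit 4 → queue [15, 6, 9, 16, 12, 14, 0]
Visit 15 → queue [6, 9, 16, 12, 14, 0]
Visit 6 → queue [9, 16, 12, 14, 0]
Visit 9 → queue [16, 12, 14, 0]
Visit 16 → queue [12, 14, 0]
Visit 12 → queue [14, 0]
Visit 14 → queue [0]
Visit 0 → queue []

10, 1, 2, 3, 5, 7, 8, 11, 13, 4, 15, 6, 9, 16, 12, 14, 0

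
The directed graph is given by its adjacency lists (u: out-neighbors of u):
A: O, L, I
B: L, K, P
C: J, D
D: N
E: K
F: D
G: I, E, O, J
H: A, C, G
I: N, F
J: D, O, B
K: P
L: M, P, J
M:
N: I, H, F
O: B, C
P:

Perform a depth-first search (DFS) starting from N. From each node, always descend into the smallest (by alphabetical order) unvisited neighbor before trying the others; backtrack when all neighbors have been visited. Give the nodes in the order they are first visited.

N -> F -> D -> H -> A -> I -> L -> J -> B -> K -> P -> O -> C -> M -> G -> E

Visit N
N → F
F → D
N → H
H → A
A → I
A → L
L → J
J → B
B → K
K → P
J → O
O → C
L → M
H → G
G → E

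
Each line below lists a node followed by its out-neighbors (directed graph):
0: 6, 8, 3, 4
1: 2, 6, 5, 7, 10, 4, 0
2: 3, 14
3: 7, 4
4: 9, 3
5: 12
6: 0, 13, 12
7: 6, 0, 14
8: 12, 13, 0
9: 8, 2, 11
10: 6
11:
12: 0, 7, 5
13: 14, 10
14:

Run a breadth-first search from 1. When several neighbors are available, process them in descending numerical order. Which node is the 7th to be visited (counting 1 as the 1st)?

Visit 1; enqueue 10, 7, 6, 5, 4, 2, 0 → queue [10, 7, 6, 5, 4, 2, 0]
Visit 10 → queue [7, 6, 5, 4, 2, 0]
Visit 7; enqueue 14 → queue [6, 5, 4, 2, 0, 14]
Visit 6; enqueue 13, 12 → queue [5, 4, 2, 0, 14, 13, 12]
Visit 5 → queue [4, 2, 0, 14, 13, 12]
Visit 4; enqueue 9, 3 → queue [2, 0, 14, 13, 12, 9, 3]
Visit 2 → queue [0, 14, 13, 12, 9, 3]
Visit 0; enqueue 8 → queue [14, 13, 12, 9, 3, 8]
Visit 14 → queue [13, 12, 9, 3, 8]
Visit 13 → queue [12, 9, 3, 8]
Visit 12 → queue [9, 3, 8]
Visit 9; enqueue 11 → queue [3, 8, 11]
Visit 3 → queue [8, 11]
Visit 8 → queue [11]
Visit 11 → queue []

Visit order: 1, 10, 7, 6, 5, 4, 2, 0, 14, 13, 12, 9, 3, 8, 11

2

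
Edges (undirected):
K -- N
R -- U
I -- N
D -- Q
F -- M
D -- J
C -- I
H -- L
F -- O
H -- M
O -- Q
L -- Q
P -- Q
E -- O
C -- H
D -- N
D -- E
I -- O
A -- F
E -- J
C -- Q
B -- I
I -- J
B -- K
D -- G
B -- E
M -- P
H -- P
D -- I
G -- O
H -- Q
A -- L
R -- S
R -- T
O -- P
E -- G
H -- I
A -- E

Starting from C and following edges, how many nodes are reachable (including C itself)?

17

BFS from C visits: C, Q, I, H, P, O, L, D, N, J, B, M, G, F, E, A, K
Reachable nodes: 17 of 21 total.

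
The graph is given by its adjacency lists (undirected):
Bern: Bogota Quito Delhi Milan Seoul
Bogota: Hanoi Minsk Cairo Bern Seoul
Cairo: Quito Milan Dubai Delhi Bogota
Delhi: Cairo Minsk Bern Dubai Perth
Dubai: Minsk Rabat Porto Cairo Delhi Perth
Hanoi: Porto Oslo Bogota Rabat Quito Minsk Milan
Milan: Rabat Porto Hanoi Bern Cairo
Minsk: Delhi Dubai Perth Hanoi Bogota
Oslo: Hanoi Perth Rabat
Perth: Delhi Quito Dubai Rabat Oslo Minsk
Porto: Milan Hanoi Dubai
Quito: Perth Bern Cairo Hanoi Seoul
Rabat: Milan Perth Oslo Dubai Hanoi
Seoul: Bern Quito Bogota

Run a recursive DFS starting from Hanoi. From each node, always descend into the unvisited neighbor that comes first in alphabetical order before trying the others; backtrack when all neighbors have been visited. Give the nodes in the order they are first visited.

Visit Hanoi
Hanoi → Bogota
Bogota → Bern
Bern → Delhi
Delhi → Cairo
Cairo → Dubai
Dubai → Minsk
Minsk → Perth
Perth → Oslo
Oslo → Rabat
Rabat → Milan
Milan → Porto
Perth → Quito
Quito → Seoul

Hanoi -> Bogota -> Bern -> Delhi -> Cairo -> Dubai -> Minsk -> Perth -> Oslo -> Rabat -> Milan -> Porto -> Quito -> Seoul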